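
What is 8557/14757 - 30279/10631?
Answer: -355857736/156881667 ≈ -2.2683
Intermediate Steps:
8557/14757 - 30279/10631 = -355857736/156881667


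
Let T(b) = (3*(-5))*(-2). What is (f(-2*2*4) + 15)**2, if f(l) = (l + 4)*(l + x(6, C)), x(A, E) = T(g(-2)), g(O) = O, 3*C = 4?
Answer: 23409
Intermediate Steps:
C = 4/3 (C = (1/3)*4 = 4/3 ≈ 1.3333)
T(b) = 30 (T(b) = -15*(-2) = 30)
x(A, E) = 30
f(l) = (4 + l)*(30 + l) (f(l) = (l + 4)*(l + 30) = (4 + l)*(30 + l))
(f(-2*2*4) + 15)**2 = ((120 + (-2*2*4)**2 + 34*(-2*2*4)) + 15)**2 = ((120 + (-4*4)**2 + 34*(-4*4)) + 15)**2 = ((120 + (-16)**2 + 34*(-16)) + 15)**2 = ((120 + 256 - 544) + 15)**2 = (-168 + 15)**2 = (-153)**2 = 23409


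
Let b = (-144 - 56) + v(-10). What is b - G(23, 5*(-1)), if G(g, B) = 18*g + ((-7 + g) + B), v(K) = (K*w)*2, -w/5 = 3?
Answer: -325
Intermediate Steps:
w = -15 (w = -5*3 = -15)
v(K) = -30*K (v(K) = (K*(-15))*2 = -15*K*2 = -30*K)
b = 100 (b = (-144 - 56) - 30*(-10) = -200 + 300 = 100)
G(g, B) = -7 + B + 19*g (G(g, B) = 18*g + (-7 + B + g) = -7 + B + 19*g)
b - G(23, 5*(-1)) = 100 - (-7 + 5*(-1) + 19*23) = 100 - (-7 - 5 + 437) = 100 - 1*425 = 100 - 425 = -325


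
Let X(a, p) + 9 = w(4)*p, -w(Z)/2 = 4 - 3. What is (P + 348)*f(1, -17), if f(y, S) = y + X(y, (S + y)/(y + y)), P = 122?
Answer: 3760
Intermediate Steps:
w(Z) = -2 (w(Z) = -2*(4 - 3) = -2*1 = -2)
X(a, p) = -9 - 2*p
f(y, S) = -9 + y - (S + y)/y (f(y, S) = y + (-9 - 2*(S + y)/(y + y)) = y + (-9 - 2*(S + y)/(2*y)) = y + (-9 - 2*(S + y)*1/(2*y)) = y + (-9 - (S + y)/y) = -9 + y - (S + y)/y)
(P + 348)*f(1, -17) = (122 + 348)*(-10 + 1 - 1*(-17)/1) = 470*(-10 + 1 - 1*(-17)*1) = 470*(-10 + 1 + 17) = 470*8 = 3760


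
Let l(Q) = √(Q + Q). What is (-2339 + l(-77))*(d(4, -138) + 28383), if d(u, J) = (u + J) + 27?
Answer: -66137564 + 28276*I*√154 ≈ -6.6138e+7 + 3.509e+5*I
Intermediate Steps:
l(Q) = √2*√Q (l(Q) = √(2*Q) = √2*√Q)
d(u, J) = 27 + J + u (d(u, J) = (J + u) + 27 = 27 + J + u)
(-2339 + l(-77))*(d(4, -138) + 28383) = (-2339 + √2*√(-77))*((27 - 138 + 4) + 28383) = (-2339 + √2*(I*√77))*(-107 + 28383) = (-2339 + I*√154)*28276 = -66137564 + 28276*I*√154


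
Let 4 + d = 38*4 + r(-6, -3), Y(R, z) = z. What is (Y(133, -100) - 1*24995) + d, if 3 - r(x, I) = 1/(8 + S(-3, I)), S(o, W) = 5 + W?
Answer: -249441/10 ≈ -24944.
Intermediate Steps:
r(x, I) = 3 - 1/(13 + I) (r(x, I) = 3 - 1/(8 + (5 + I)) = 3 - 1/(13 + I))
d = 1509/10 (d = -4 + (38*4 + (38 + 3*(-3))/(13 - 3)) = -4 + (152 + (38 - 9)/10) = -4 + (152 + (1/10)*29) = -4 + (152 + 29/10) = -4 + 1549/10 = 1509/10 ≈ 150.90)
(Y(133, -100) - 1*24995) + d = (-100 - 1*24995) + 1509/10 = (-100 - 24995) + 1509/10 = -25095 + 1509/10 = -249441/10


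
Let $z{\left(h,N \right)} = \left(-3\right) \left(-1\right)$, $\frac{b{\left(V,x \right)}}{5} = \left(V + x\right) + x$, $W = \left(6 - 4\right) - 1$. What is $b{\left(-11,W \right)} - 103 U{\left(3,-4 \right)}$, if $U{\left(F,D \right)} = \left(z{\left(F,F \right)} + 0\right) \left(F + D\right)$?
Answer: $264$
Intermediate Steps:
$W = 1$ ($W = 2 - 1 = 1$)
$b{\left(V,x \right)} = 5 V + 10 x$ ($b{\left(V,x \right)} = 5 \left(\left(V + x\right) + x\right) = 5 \left(V + 2 x\right) = 5 V + 10 x$)
$z{\left(h,N \right)} = 3$
$U{\left(F,D \right)} = 3 D + 3 F$ ($U{\left(F,D \right)} = \left(3 + 0\right) \left(F + D\right) = 3 \left(D + F\right) = 3 D + 3 F$)
$b{\left(-11,W \right)} - 103 U{\left(3,-4 \right)} = \left(5 \left(-11\right) + 10 \cdot 1\right) - 103 \left(3 \left(-4\right) + 3 \cdot 3\right) = \left(-55 + 10\right) - 103 \left(-12 + 9\right) = -45 - -309 = -45 + 309 = 264$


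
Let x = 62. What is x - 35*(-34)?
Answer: 1252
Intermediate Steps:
x - 35*(-34) = 62 - 35*(-34) = 62 + 1190 = 1252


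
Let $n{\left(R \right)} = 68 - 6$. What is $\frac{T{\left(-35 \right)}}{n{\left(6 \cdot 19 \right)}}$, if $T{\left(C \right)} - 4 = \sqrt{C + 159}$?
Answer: $\frac{2}{31} + \frac{\sqrt{31}}{31} \approx 0.24412$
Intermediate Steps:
$T{\left(C \right)} = 4 + \sqrt{159 + C}$ ($T{\left(C \right)} = 4 + \sqrt{C + 159} = 4 + \sqrt{159 + C}$)
$n{\left(R \right)} = 62$ ($n{\left(R \right)} = 68 - 6 = 62$)
$\frac{T{\left(-35 \right)}}{n{\left(6 \cdot 19 \right)}} = \frac{4 + \sqrt{159 - 35}}{62} = \left(4 + \sqrt{124}\right) \frac{1}{62} = \left(4 + 2 \sqrt{31}\right) \frac{1}{62} = \frac{2}{31} + \frac{\sqrt{31}}{31}$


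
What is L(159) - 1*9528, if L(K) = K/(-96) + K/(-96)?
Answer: -152501/16 ≈ -9531.3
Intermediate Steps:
L(K) = -K/48 (L(K) = K*(-1/96) + K*(-1/96) = -K/96 - K/96 = -K/48)
L(159) - 1*9528 = -1/48*159 - 1*9528 = -53/16 - 9528 = -152501/16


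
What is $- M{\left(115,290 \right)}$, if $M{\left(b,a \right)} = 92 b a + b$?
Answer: $-3068315$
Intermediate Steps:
$M{\left(b,a \right)} = b + 92 a b$ ($M{\left(b,a \right)} = 92 a b + b = b + 92 a b$)
$- M{\left(115,290 \right)} = - 115 \left(1 + 92 \cdot 290\right) = - 115 \left(1 + 26680\right) = - 115 \cdot 26681 = \left(-1\right) 3068315 = -3068315$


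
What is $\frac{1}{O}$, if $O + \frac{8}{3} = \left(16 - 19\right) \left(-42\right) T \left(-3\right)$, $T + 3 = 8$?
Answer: $- \frac{3}{5678} \approx -0.00052836$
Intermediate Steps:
$T = 5$ ($T = -3 + 8 = 5$)
$O = - \frac{5678}{3}$ ($O = - \frac{8}{3} + \left(16 - 19\right) \left(-42\right) 5 \left(-3\right) = - \frac{8}{3} + \left(16 - 19\right) \left(-42\right) \left(-15\right) = - \frac{8}{3} + \left(-3\right) \left(-42\right) \left(-15\right) = - \frac{8}{3} + 126 \left(-15\right) = - \frac{8}{3} - 1890 = - \frac{5678}{3} \approx -1892.7$)
$\frac{1}{O} = \frac{1}{- \frac{5678}{3}} = - \frac{3}{5678}$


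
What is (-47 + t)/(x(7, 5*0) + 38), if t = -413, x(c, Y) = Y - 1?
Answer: -460/37 ≈ -12.432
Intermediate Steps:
x(c, Y) = -1 + Y
(-47 + t)/(x(7, 5*0) + 38) = (-47 - 413)/((-1 + 5*0) + 38) = -460/((-1 + 0) + 38) = -460/(-1 + 38) = -460/37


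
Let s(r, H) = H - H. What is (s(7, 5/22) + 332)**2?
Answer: 110224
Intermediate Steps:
s(r, H) = 0
(s(7, 5/22) + 332)**2 = (0 + 332)**2 = 332**2 = 110224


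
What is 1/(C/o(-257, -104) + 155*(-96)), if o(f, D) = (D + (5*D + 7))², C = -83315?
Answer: -380689/5664735635 ≈ -6.7203e-5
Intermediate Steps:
o(f, D) = (7 + 6*D)² (o(f, D) = (D + (7 + 5*D))² = (7 + 6*D)²)
1/(C/o(-257, -104) + 155*(-96)) = 1/(-83315/(7 + 6*(-104))² + 155*(-96)) = 1/(-83315/(7 - 624)² - 14880) = 1/(-83315/((-617)²) - 14880) = 1/(-83315/380689 - 14880) = 1/(-5664735635/380689) = -380689/5664735635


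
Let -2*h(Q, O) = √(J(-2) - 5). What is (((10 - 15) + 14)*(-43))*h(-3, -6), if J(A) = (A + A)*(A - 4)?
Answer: 387*√19/2 ≈ 843.45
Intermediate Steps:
J(A) = 2*A*(-4 + A) (J(A) = (2*A)*(-4 + A) = 2*A*(-4 + A))
h(Q, O) = -√19/2 (h(Q, O) = -√(2*(-2)*(-4 - 2) - 5)/2 = -√(2*(-2)*(-6) - 5)/2 = -√(24 - 5)/2 = -√19/2)
(((10 - 15) + 14)*(-43))*h(-3, -6) = (((10 - 15) + 14)*(-43))*(-√19/2) = ((-5 + 14)*(-43))*(-√19/2) = (9*(-43))*(-√19/2) = -(-387)*√19/2 = 387*√19/2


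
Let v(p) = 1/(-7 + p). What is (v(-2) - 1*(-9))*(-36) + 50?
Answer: -270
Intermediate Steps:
(v(-2) - 1*(-9))*(-36) + 50 = (1/(-7 - 2) - 1*(-9))*(-36) + 50 = (1/(-9) + 9)*(-36) + 50 = (-⅑ + 9)*(-36) + 50 = (80/9)*(-36) + 50 = -320 + 50 = -270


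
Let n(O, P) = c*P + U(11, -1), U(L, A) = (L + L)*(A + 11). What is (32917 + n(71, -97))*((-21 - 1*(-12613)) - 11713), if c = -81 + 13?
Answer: 34925307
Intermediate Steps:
U(L, A) = 2*L*(11 + A) (U(L, A) = (2*L)*(11 + A) = 2*L*(11 + A))
c = -68
n(O, P) = 220 - 68*P (n(O, P) = -68*P + 2*11*(11 - 1) = -68*P + 2*11*10 = -68*P + 220 = 220 - 68*P)
(32917 + n(71, -97))*((-21 - 1*(-12613)) - 11713) = (32917 + (220 - 68*(-97)))*((-21 - 1*(-12613)) - 11713) = (32917 + (220 + 6596))*((-21 + 12613) - 11713) = (32917 + 6816)*(12592 - 11713) = 39733*879 = 34925307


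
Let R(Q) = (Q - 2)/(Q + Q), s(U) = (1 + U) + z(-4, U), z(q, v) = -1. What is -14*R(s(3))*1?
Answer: -7/3 ≈ -2.3333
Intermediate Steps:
s(U) = U (s(U) = (1 + U) - 1 = U)
R(Q) = (-2 + Q)/(2*Q) (R(Q) = (-2 + Q)/((2*Q)) = (-2 + Q)*(1/(2*Q)) = (-2 + Q)/(2*Q))
-14*R(s(3))*1 = -7*(-2 + 3)/3*1 = -7/3*1 = -7/3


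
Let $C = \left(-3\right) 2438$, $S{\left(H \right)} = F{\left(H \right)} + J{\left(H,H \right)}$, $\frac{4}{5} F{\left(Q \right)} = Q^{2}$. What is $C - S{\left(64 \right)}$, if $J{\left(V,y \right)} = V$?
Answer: $-12498$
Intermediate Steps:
$F{\left(Q \right)} = \frac{5 Q^{2}}{4}$
$S{\left(H \right)} = H + \frac{5 H^{2}}{4}$ ($S{\left(H \right)} = \frac{5 H^{2}}{4} + H = H + \frac{5 H^{2}}{4}$)
$C = -7314$
$C - S{\left(64 \right)} = -7314 - \frac{1}{4} \cdot 64 \left(4 + 5 \cdot 64\right) = -7314 - \frac{1}{4} \cdot 64 \left(4 + 320\right) = -7314 - \frac{1}{4} \cdot 64 \cdot 324 = -7314 - 5184 = -12498$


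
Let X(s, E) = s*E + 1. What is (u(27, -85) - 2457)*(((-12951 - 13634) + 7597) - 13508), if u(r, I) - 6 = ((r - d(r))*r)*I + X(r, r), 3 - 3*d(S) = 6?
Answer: 2144118576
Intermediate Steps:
X(s, E) = 1 + E*s (X(s, E) = E*s + 1 = 1 + E*s)
d(S) = -1 (d(S) = 1 - ⅓*6 = 1 - 2 = -1)
u(r, I) = 7 + r² + I*r*(1 + r) (u(r, I) = 6 + (((r - 1*(-1))*r)*I + (1 + r*r)) = 6 + (((r + 1)*r)*I + (1 + r²)) = 6 + (((1 + r)*r)*I + (1 + r²)) = 6 + ((r*(1 + r))*I + (1 + r²)) = 6 + (I*r*(1 + r) + (1 + r²)) = 6 + (1 + r² + I*r*(1 + r)) = 7 + r² + I*r*(1 + r))
(u(27, -85) - 2457)*(((-12951 - 13634) + 7597) - 13508) = ((7 + 27² - 85*27 - 85*27²) - 2457)*(((-12951 - 13634) + 7597) - 13508) = ((7 + 729 - 2295 - 85*729) - 2457)*((-26585 + 7597) - 13508) = ((7 + 729 - 2295 - 61965) - 2457)*(-18988 - 13508) = (-63524 - 2457)*(-32496) = -65981*(-32496) = 2144118576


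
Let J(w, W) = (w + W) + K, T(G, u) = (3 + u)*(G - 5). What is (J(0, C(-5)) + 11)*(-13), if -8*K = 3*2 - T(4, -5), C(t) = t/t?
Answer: -299/2 ≈ -149.50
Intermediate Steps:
T(G, u) = (-5 + G)*(3 + u) (T(G, u) = (3 + u)*(-5 + G) = (-5 + G)*(3 + u))
C(t) = 1
K = -½ (K = -(3*2 - (-15 - 5*(-5) + 3*4 + 4*(-5)))/8 = -(6 - (-15 + 25 + 12 - 20))/8 = -(6 - 1*2)/8 = -(6 - 2)/8 = -⅛*4 = -½ ≈ -0.50000)
J(w, W) = -½ + W + w (J(w, W) = (w + W) - ½ = (W + w) - ½ = -½ + W + w)
(J(0, C(-5)) + 11)*(-13) = ((-½ + 1 + 0) + 11)*(-13) = (½ + 11)*(-13) = (23/2)*(-13) = -299/2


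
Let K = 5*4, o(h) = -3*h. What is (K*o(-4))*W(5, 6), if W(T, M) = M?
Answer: 1440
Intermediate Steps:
K = 20
(K*o(-4))*W(5, 6) = (20*(-3*(-4)))*6 = (20*12)*6 = 240*6 = 1440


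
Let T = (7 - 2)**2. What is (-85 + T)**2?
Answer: 3600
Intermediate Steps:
T = 25 (T = 5**2 = 25)
(-85 + T)**2 = (-85 + 25)**2 = (-60)**2 = 3600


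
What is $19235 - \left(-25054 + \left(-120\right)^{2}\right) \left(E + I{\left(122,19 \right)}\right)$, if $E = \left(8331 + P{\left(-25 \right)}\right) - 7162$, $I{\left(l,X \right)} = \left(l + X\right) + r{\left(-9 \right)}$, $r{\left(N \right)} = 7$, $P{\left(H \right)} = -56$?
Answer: $13453929$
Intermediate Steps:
$I{\left(l,X \right)} = 7 + X + l$ ($I{\left(l,X \right)} = \left(l + X\right) + 7 = \left(X + l\right) + 7 = 7 + X + l$)
$E = 1113$ ($E = \left(8331 - 56\right) - 7162 = 8275 - 7162 = 1113$)
$19235 - \left(-25054 + \left(-120\right)^{2}\right) \left(E + I{\left(122,19 \right)}\right) = 19235 - \left(-25054 + \left(-120\right)^{2}\right) \left(1113 + \left(7 + 19 + 122\right)\right) = 19235 - \left(-25054 + 14400\right) \left(1113 + 148\right) = 19235 - \left(-10654\right) 1261 = 19235 - -13434694 = 19235 + 13434694 = 13453929$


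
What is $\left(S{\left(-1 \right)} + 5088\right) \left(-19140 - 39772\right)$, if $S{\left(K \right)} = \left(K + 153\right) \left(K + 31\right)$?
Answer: $-568382976$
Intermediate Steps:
$S{\left(K \right)} = \left(31 + K\right) \left(153 + K\right)$ ($S{\left(K \right)} = \left(153 + K\right) \left(31 + K\right) = \left(31 + K\right) \left(153 + K\right)$)
$\left(S{\left(-1 \right)} + 5088\right) \left(-19140 - 39772\right) = \left(\left(4743 + \left(-1\right)^{2} + 184 \left(-1\right)\right) + 5088\right) \left(-19140 - 39772\right) = \left(\left(4743 + 1 - 184\right) + 5088\right) \left(-58912\right) = \left(4560 + 5088\right) \left(-58912\right) = 9648 \left(-58912\right) = -568382976$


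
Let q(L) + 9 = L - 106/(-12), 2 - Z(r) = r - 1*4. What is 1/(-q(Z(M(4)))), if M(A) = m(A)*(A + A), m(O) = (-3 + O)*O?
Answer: 6/157 ≈ 0.038217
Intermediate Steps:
m(O) = O*(-3 + O)
M(A) = 2*A**2*(-3 + A) (M(A) = (A*(-3 + A))*(A + A) = (A*(-3 + A))*(2*A) = 2*A**2*(-3 + A))
Z(r) = 6 - r (Z(r) = 2 - (r - 1*4) = 2 - (r - 4) = 2 - (-4 + r) = 2 + (4 - r) = 6 - r)
q(L) = -1/6 + L (q(L) = -9 + (L - 106/(-12)) = -9 + (L - 106*(-1)/12) = -9 + (L - 1*(-53/6)) = -9 + (L + 53/6) = -9 + (53/6 + L) = -1/6 + L)
1/(-q(Z(M(4)))) = 1/(-(-1/6 + (6 - 2*4**2*(-3 + 4)))) = 1/(-(-1/6 + (6 - 2*16))) = 1/(-(-1/6 + (6 - 1*32))) = 1/(-(-1/6 + (6 - 32))) = 1/(-(-1/6 - 26)) = 1/(-1*(-157/6)) = 1/(157/6) = 6/157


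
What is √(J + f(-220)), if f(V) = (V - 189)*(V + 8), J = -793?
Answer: √85915 ≈ 293.11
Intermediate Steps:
f(V) = (-189 + V)*(8 + V)
√(J + f(-220)) = √(-793 + (-1512 + (-220)² - 181*(-220))) = √(-793 + (-1512 + 48400 + 39820)) = √(-793 + 86708) = √85915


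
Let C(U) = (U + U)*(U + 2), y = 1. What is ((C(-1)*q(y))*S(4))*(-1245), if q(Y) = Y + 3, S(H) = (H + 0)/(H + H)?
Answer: 4980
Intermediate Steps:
S(H) = ½ (S(H) = H/((2*H)) = H*(1/(2*H)) = ½)
C(U) = 2*U*(2 + U) (C(U) = (2*U)*(2 + U) = 2*U*(2 + U))
q(Y) = 3 + Y
((C(-1)*q(y))*S(4))*(-1245) = (((2*(-1)*(2 - 1))*(3 + 1))*(½))*(-1245) = (((2*(-1)*1)*4)*(½))*(-1245) = (-2*4*(½))*(-1245) = -8*½*(-1245) = -4*(-1245) = 4980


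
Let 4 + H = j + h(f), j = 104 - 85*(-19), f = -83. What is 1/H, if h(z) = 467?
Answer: 1/2182 ≈ 0.00045829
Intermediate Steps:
j = 1719 (j = 104 + 1615 = 1719)
H = 2182 (H = -4 + (1719 + 467) = -4 + 2186 = 2182)
1/H = 1/2182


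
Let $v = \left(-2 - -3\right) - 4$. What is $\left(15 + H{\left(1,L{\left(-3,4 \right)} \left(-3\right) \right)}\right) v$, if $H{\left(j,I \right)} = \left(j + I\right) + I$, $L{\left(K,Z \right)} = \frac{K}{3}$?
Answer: $-66$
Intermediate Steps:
$L{\left(K,Z \right)} = \frac{K}{3}$ ($L{\left(K,Z \right)} = K \frac{1}{3} = \frac{K}{3}$)
$H{\left(j,I \right)} = j + 2 I$ ($H{\left(j,I \right)} = \left(I + j\right) + I = j + 2 I$)
$v = -3$ ($v = \left(-2 + \left(-2 + 5\right)\right) - 4 = \left(-2 + 3\right) - 4 = 1 - 4 = -3$)
$\left(15 + H{\left(1,L{\left(-3,4 \right)} \left(-3\right) \right)}\right) v = \left(15 + \left(1 + 2 \cdot \frac{1}{3} \left(-3\right) \left(-3\right)\right)\right) \left(-3\right) = \left(15 + \left(1 + 2 \left(\left(-1\right) \left(-3\right)\right)\right)\right) \left(-3\right) = \left(15 + \left(1 + 2 \cdot 3\right)\right) \left(-3\right) = \left(15 + \left(1 + 6\right)\right) \left(-3\right) = \left(15 + 7\right) \left(-3\right) = 22 \left(-3\right) = -66$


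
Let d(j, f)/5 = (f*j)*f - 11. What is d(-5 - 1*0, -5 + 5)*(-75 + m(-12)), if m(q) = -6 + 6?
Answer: 4125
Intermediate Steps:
m(q) = 0
d(j, f) = -55 + 5*j*f² (d(j, f) = 5*((f*j)*f - 11) = 5*(j*f² - 11) = 5*(-11 + j*f²) = -55 + 5*j*f²)
d(-5 - 1*0, -5 + 5)*(-75 + m(-12)) = (-55 + 5*(-5 - 1*0)*(-5 + 5)²)*(-75 + 0) = (-55 + 5*(-5 + 0)*0²)*(-75) = (-55 + 5*(-5)*0)*(-75) = (-55 + 0)*(-75) = -55*(-75) = 4125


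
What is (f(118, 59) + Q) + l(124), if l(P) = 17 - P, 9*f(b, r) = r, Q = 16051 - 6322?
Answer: 86657/9 ≈ 9628.6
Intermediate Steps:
Q = 9729
f(b, r) = r/9
(f(118, 59) + Q) + l(124) = ((⅑)*59 + 9729) + (17 - 1*124) = (59/9 + 9729) + (17 - 124) = 87620/9 - 107 = 86657/9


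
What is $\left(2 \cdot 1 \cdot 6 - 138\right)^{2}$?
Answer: $15876$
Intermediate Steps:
$\left(2 \cdot 1 \cdot 6 - 138\right)^{2} = \left(2 \cdot 6 - 138\right)^{2} = \left(12 - 138\right)^{2} = \left(-126\right)^{2} = 15876$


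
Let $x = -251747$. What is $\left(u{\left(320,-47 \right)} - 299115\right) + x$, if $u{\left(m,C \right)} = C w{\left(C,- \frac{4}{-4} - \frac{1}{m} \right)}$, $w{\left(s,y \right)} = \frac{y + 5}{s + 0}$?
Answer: $- \frac{176273921}{320} \approx -5.5086 \cdot 10^{5}$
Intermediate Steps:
$w{\left(s,y \right)} = \frac{5 + y}{s}$
$u{\left(m,C \right)} = 6 - \frac{1}{m}$ ($u{\left(m,C \right)} = C \frac{5 - \left(-1 + \frac{1}{m}\right)}{C} = C \frac{5 + \left(1 - \frac{1}{m}\right)}{C} = C \frac{6 - \frac{1}{m}}{C} = 6 - \frac{1}{m}$)
$\left(u{\left(320,-47 \right)} - 299115\right) + x = \left(\left(6 - \frac{1}{320}\right) - 299115\right) - 251747 = \left(\frac{1919}{320} - 299115\right) - 251747 = - \frac{95714881}{320} - 251747 = - \frac{176273921}{320}$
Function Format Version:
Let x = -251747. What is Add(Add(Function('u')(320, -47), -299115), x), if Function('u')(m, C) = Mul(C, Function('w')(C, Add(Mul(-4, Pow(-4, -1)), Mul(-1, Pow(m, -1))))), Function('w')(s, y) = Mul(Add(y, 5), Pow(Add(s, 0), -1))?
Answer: Rational(-176273921, 320) ≈ -5.5086e+5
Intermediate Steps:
Function('w')(s, y) = Mul(Pow(s, -1), Add(5, y)) (Function('w')(s, y) = Mul(Add(5, y), Pow(s, -1)) = Mul(Pow(s, -1), Add(5, y)))
Function('u')(m, C) = Add(6, Mul(-1, Pow(m, -1))) (Function('u')(m, C) = Mul(C, Mul(Pow(C, -1), Add(5, Add(Mul(-4, Pow(-4, -1)), Mul(-1, Pow(m, -1)))))) = Mul(C, Mul(Pow(C, -1), Add(5, Add(Mul(-4, Rational(-1, 4)), Mul(-1, Pow(m, -1)))))) = Mul(C, Mul(Pow(C, -1), Add(5, Add(1, Mul(-1, Pow(m, -1)))))) = Mul(C, Mul(Pow(C, -1), Add(6, Mul(-1, Pow(m, -1))))) = Add(6, Mul(-1, Pow(m, -1))))
Add(Add(Function('u')(320, -47), -299115), x) = Add(Add(Add(6, Mul(-1, Pow(320, -1))), -299115), -251747) = Add(Add(Add(6, Mul(-1, Rational(1, 320))), -299115), -251747) = Add(Add(Add(6, Rational(-1, 320)), -299115), -251747) = Add(Add(Rational(1919, 320), -299115), -251747) = Add(Rational(-95714881, 320), -251747) = Rational(-176273921, 320)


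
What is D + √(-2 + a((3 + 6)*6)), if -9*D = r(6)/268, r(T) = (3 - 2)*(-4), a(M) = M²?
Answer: 1/603 + √2914 ≈ 53.983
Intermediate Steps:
r(T) = -4 (r(T) = 1*(-4) = -4)
D = 1/603 (D = -(-4)/(9*268) = -⅑*(-1/67) = 1/603 ≈ 0.0016584)
D + √(-2 + a((3 + 6)*6)) = 1/603 + √(-2 + ((3 + 6)*6)²) = 1/603 + √(-2 + (9*6)²) = 1/603 + √(-2 + 54²) = 1/603 + √(-2 + 2916) = 1/603 + √2914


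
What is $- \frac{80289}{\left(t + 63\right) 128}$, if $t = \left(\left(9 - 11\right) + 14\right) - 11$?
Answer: $- \frac{80289}{8192} \approx -9.8009$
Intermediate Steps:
$t = 1$ ($t = \left(\left(9 - 11\right) + 14\right) - 11 = \left(-2 + 14\right) - 11 = 12 - 11 = 1$)
$- \frac{80289}{\left(t + 63\right) 128} = - \frac{80289}{\left(1 + 63\right) 128} = - \frac{80289}{64 \cdot 128} = - \frac{80289}{8192}$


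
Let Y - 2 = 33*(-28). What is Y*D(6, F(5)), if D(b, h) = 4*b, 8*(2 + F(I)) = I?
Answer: -22128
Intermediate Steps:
F(I) = -2 + I/8
Y = -922 (Y = 2 + 33*(-28) = 2 - 924 = -922)
Y*D(6, F(5)) = -3688*6 = -922*24 = -22128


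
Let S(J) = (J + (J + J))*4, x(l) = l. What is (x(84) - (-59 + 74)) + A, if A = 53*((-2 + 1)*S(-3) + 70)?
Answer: 5687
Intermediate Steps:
S(J) = 12*J (S(J) = (J + 2*J)*4 = (3*J)*4 = 12*J)
A = 5618 (A = 53*((-2 + 1)*(12*(-3)) + 70) = 53*(-1*(-36) + 70) = 53*(36 + 70) = 53*106 = 5618)
(x(84) - (-59 + 74)) + A = (84 - (-59 + 74)) + 5618 = (84 - 1*15) + 5618 = (84 - 15) + 5618 = 69 + 5618 = 5687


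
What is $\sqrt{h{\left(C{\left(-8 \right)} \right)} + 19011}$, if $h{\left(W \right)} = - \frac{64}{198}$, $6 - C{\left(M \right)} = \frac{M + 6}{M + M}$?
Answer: $\frac{\sqrt{20702627}}{33} \approx 137.88$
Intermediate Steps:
$C{\left(M \right)} = 6 - \frac{6 + M}{2 M}$ ($C{\left(M \right)} = 6 - \frac{M + 6}{M + M} = 6 - \frac{6 + M}{2 M}$)
$h{\left(W \right)} = - \frac{32}{99}$ ($h{\left(W \right)} = \left(-64\right) \frac{1}{198} = - \frac{32}{99}$)
$\sqrt{h{\left(C{\left(-8 \right)} \right)} + 19011} = \sqrt{- \frac{32}{99} + 19011} = \sqrt{\frac{1882057}{99}} = \frac{\sqrt{20702627}}{33}$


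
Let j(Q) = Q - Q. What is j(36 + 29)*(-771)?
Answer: 0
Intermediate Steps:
j(Q) = 0
j(36 + 29)*(-771) = 0*(-771) = 0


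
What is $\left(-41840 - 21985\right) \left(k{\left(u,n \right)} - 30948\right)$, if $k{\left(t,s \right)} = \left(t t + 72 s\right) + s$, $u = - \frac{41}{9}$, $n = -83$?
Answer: $\frac{63737474650}{27} \approx 2.3606 \cdot 10^{9}$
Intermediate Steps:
$u = - \frac{41}{9}$ ($u = \left(-41\right) \frac{1}{9} = - \frac{41}{9} \approx -4.5556$)
$k{\left(t,s \right)} = t^{2} + 73 s$ ($k{\left(t,s \right)} = \left(t^{2} + 72 s\right) + s = t^{2} + 73 s$)
$\left(-41840 - 21985\right) \left(k{\left(u,n \right)} - 30948\right) = \left(-41840 - 21985\right) \left(\left(\left(- \frac{41}{9}\right)^{2} + 73 \left(-83\right)\right) - 30948\right) = - 63825 \left(\left(\frac{1681}{81} - 6059\right) - 30948\right) = - 63825 \left(- \frac{489098}{81} - 30948\right) = \left(-63825\right) \left(- \frac{2995886}{81}\right) = \frac{63737474650}{27}$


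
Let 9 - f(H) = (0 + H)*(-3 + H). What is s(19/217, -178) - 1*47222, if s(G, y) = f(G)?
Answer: -2223200949/47089 ≈ -47213.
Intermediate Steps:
f(H) = 9 - H*(-3 + H) (f(H) = 9 - (0 + H)*(-3 + H) = 9 - H*(-3 + H))
s(G, y) = 9 - G**2 + 3*G
s(19/217, -178) - 1*47222 = (9 - (19/217)**2 + 3*(19/217)) - 1*47222 = (9 - (19*(1/217))**2 + 3*(19*(1/217))) - 47222 = (9 - (19/217)**2 + 3*(19/217)) - 47222 = (9 - 1*361/47089 + 57/217) - 47222 = (9 - 361/47089 + 57/217) - 47222 = 435809/47089 - 47222 = -2223200949/47089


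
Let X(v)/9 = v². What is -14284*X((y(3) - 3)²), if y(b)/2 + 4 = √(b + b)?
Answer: -4196196396 + 1640374560*√6 ≈ -1.7812e+8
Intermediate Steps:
y(b) = -8 + 2*√2*√b (y(b) = -8 + 2*√(b + b) = -8 + 2*√(2*b) = -8 + 2*(√2*√b) = -8 + 2*√2*√b)
X(v) = 9*v²
-14284*X((y(3) - 3)²) = -128556*(((-8 + 2*√2*√3) - 3)²)² = -128556*(((-8 + 2*√6) - 3)²)² = -128556*((-11 + 2*√6)²)² = -128556*(-11 + 2*√6)⁴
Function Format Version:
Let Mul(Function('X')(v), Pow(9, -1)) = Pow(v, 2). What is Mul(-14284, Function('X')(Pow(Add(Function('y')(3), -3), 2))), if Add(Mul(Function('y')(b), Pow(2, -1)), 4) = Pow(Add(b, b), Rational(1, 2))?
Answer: Add(-4196196396, Mul(1640374560, Pow(6, Rational(1, 2)))) ≈ -1.7812e+8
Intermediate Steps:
Function('y')(b) = Add(-8, Mul(2, Pow(2, Rational(1, 2)), Pow(b, Rational(1, 2)))) (Function('y')(b) = Add(-8, Mul(2, Pow(Add(b, b), Rational(1, 2)))) = Add(-8, Mul(2, Pow(Mul(2, b), Rational(1, 2)))) = Add(-8, Mul(2, Mul(Pow(2, Rational(1, 2)), Pow(b, Rational(1, 2))))) = Add(-8, Mul(2, Pow(2, Rational(1, 2)), Pow(b, Rational(1, 2)))))
Function('X')(v) = Mul(9, Pow(v, 2))
Mul(-14284, Function('X')(Pow(Add(Function('y')(3), -3), 2))) = Mul(-14284, Mul(9, Pow(Pow(Add(Add(-8, Mul(2, Pow(2, Rational(1, 2)), Pow(3, Rational(1, 2)))), -3), 2), 2))) = Mul(-14284, Mul(9, Pow(Pow(Add(Add(-8, Mul(2, Pow(6, Rational(1, 2)))), -3), 2), 2))) = Mul(-14284, Mul(9, Pow(Pow(Add(-11, Mul(2, Pow(6, Rational(1, 2)))), 2), 2))) = Mul(-14284, Mul(9, Pow(Add(-11, Mul(2, Pow(6, Rational(1, 2)))), 4))) = Mul(-128556, Pow(Add(-11, Mul(2, Pow(6, Rational(1, 2)))), 4))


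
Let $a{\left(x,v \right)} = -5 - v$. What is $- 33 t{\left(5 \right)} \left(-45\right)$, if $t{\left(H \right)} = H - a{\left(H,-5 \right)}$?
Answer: $7425$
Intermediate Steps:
$t{\left(H \right)} = H$ ($t{\left(H \right)} = H - \left(-5 - -5\right) = H - \left(-5 + 5\right) = H - 0 = H + 0 = H$)
$- 33 t{\left(5 \right)} \left(-45\right) = \left(-33\right) 5 \left(-45\right) = \left(-165\right) \left(-45\right) = 7425$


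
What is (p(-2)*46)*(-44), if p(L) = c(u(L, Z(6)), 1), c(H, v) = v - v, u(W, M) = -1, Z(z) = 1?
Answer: 0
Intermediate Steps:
c(H, v) = 0
p(L) = 0
(p(-2)*46)*(-44) = (0*46)*(-44) = 0*(-44) = 0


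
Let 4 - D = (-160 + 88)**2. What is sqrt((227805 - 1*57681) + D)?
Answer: 52*sqrt(61) ≈ 406.13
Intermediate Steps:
D = -5180 (D = 4 - (-160 + 88)**2 = 4 - 1*(-72)**2 = 4 - 1*5184 = 4 - 5184 = -5180)
sqrt((227805 - 1*57681) + D) = sqrt((227805 - 1*57681) - 5180) = sqrt((227805 - 57681) - 5180) = sqrt(170124 - 5180) = sqrt(164944) = 52*sqrt(61)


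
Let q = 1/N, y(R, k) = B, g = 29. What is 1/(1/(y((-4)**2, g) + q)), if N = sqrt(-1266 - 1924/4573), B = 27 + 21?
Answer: 48 - I*sqrt(26483806966)/5791342 ≈ 48.0 - 0.0281*I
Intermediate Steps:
B = 48
N = I*sqrt(26483806966)/4573 (N = sqrt(-1266 - 1924*1/4573) = sqrt(-1266 - 1924/4573) = sqrt(-5791342/4573) = I*sqrt(26483806966)/4573 ≈ 35.587*I)
y(R, k) = 48
q = -I*sqrt(26483806966)/5791342 (q = 1/(I*sqrt(26483806966)/4573) = -I*sqrt(26483806966)/5791342 ≈ -0.0281*I)
1/(1/(y((-4)**2, g) + q)) = 1/(1/(48 - I*sqrt(26483806966)/5791342)) = 48 - I*sqrt(26483806966)/5791342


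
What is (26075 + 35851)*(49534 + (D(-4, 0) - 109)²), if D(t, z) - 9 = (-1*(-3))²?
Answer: 3580251690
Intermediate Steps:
D(t, z) = 18 (D(t, z) = 9 + (-1*(-3))² = 9 + 3² = 9 + 9 = 18)
(26075 + 35851)*(49534 + (D(-4, 0) - 109)²) = (26075 + 35851)*(49534 + (18 - 109)²) = 61926*(49534 + (-91)²) = 61926*(49534 + 8281) = 61926*57815 = 3580251690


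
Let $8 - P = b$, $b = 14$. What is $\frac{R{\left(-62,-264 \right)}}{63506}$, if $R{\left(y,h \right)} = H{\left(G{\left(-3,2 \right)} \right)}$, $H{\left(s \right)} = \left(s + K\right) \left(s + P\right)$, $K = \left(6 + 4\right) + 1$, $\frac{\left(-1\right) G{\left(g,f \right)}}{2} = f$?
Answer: $- \frac{35}{31753} \approx -0.0011023$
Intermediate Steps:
$G{\left(g,f \right)} = - 2 f$
$K = 11$ ($K = 10 + 1 = 11$)
$P = -6$ ($P = 8 - 14 = -6$)
$H{\left(s \right)} = \left(-6 + s\right) \left(11 + s\right)$ ($H{\left(s \right)} = \left(s + 11\right) \left(s - 6\right) = \left(11 + s\right) \left(-6 + s\right) = \left(-6 + s\right) \left(11 + s\right)$)
$R{\left(y,h \right)} = -70$ ($R{\left(y,h \right)} = -66 + \left(\left(-2\right) 2\right)^{2} + 5 \left(\left(-2\right) 2\right) = -66 + \left(-4\right)^{2} + 5 \left(-4\right) = -66 + 16 - 20 = -70$)
$\frac{R{\left(-62,-264 \right)}}{63506} = - \frac{70}{63506} = \left(-70\right) \frac{1}{63506} = - \frac{35}{31753}$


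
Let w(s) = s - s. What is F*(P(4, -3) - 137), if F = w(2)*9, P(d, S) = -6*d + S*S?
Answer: 0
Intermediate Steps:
w(s) = 0
P(d, S) = S² - 6*d (P(d, S) = -6*d + S² = S² - 6*d)
F = 0 (F = 0*9 = 0)
F*(P(4, -3) - 137) = 0*(((-3)² - 6*4) - 137) = 0*((9 - 24) - 137) = 0*(-15 - 137) = 0*(-152) = 0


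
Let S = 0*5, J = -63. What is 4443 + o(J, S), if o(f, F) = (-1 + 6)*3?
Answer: 4458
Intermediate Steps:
S = 0
o(f, F) = 15 (o(f, F) = 5*3 = 15)
4443 + o(J, S) = 4443 + 15 = 4458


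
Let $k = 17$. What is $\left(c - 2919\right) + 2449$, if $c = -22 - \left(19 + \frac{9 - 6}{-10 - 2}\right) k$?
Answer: $- \frac{3243}{4} \approx -810.75$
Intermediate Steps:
$c = - \frac{1363}{4}$ ($c = -22 - \left(19 + \frac{9 - 6}{-10 - 2}\right) 17 = -22 - \left(19 + \frac{3}{-12}\right) 17 = -22 - \left(19 + 3 \left(- \frac{1}{12}\right)\right) 17 = -22 - \left(19 - \frac{1}{4}\right) 17 = -22 - \frac{75}{4} \cdot 17 = -22 - \frac{1275}{4} = - \frac{1363}{4} \approx -340.75$)
$\left(c - 2919\right) + 2449 = \left(- \frac{1363}{4} - 2919\right) + 2449 = - \frac{13039}{4} + 2449 = - \frac{3243}{4}$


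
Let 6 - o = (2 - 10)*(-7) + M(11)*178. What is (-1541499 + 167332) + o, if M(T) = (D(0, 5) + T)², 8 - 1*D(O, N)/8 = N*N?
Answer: -4155467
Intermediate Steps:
D(O, N) = 64 - 8*N² (D(O, N) = 64 - 8*N*N = 64 - 8*N²)
M(T) = (-136 + T)² (M(T) = ((64 - 8*5²) + T)² = ((64 - 8*25) + T)² = ((64 - 200) + T)² = (-136 + T)²)
o = -2781300 (o = 6 - ((2 - 10)*(-7) + (-136 + 11)²*178) = 6 - (-8*(-7) + (-125)²*178) = 6 - (56 + 15625*178) = 6 - (56 + 2781250) = 6 - 1*2781306 = 6 - 2781306 = -2781300)
(-1541499 + 167332) + o = (-1541499 + 167332) - 2781300 = -1374167 - 2781300 = -4155467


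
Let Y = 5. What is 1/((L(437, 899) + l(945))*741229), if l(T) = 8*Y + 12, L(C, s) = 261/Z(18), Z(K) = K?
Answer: 2/98583457 ≈ 2.0287e-8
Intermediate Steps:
L(C, s) = 29/2 (L(C, s) = 261/18 = 261*(1/18) = 29/2)
l(T) = 52 (l(T) = 8*5 + 12 = 40 + 12 = 52)
1/((L(437, 899) + l(945))*741229) = 1/((29/2 + 52)*741229) = (1/741229)/(133/2) = (2/133)*(1/741229) = 2/98583457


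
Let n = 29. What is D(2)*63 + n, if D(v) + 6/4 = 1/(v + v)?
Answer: -199/4 ≈ -49.750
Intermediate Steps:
D(v) = -3/2 + 1/(2*v) (D(v) = -3/2 + 1/(v + v) = -3/2 + 1/(2*v))
D(2)*63 + n = ((½)*(1 - 3*2)/2)*63 + 29 = ((½)*(½)*(1 - 6))*63 + 29 = ((½)*(½)*(-5))*63 + 29 = -5/4*63 + 29 = -315/4 + 29 = -199/4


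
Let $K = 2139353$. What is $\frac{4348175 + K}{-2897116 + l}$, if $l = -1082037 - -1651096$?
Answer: $- \frac{6487528}{2328057} \approx -2.7867$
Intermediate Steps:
$l = 569059$ ($l = -1082037 + 1651096 = 569059$)
$\frac{4348175 + K}{-2897116 + l} = \frac{4348175 + 2139353}{-2897116 + 569059} = \frac{6487528}{-2328057} = 6487528 \left(- \frac{1}{2328057}\right) = - \frac{6487528}{2328057}$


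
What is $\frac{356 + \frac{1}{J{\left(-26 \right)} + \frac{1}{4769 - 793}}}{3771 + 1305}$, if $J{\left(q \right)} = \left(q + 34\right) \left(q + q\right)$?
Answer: $\frac{147206341}{2098945035} \approx 0.070133$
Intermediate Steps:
$J{\left(q \right)} = 2 q \left(34 + q\right)$ ($J{\left(q \right)} = \left(34 + q\right) 2 q = 2 q \left(34 + q\right)$)
$\frac{356 + \frac{1}{J{\left(-26 \right)} + \frac{1}{4769 - 793}}}{3771 + 1305} = \frac{356 + \frac{1}{2 \left(-26\right) \left(34 - 26\right) + \frac{1}{4769 - 793}}}{3771 + 1305} = \frac{356 + \frac{1}{2 \left(-26\right) 8 + \frac{1}{3976}}}{5076} = \left(356 + \frac{1}{-416 + \frac{1}{3976}}\right) \frac{1}{5076} = \left(356 + \frac{1}{- \frac{1654015}{3976}}\right) \frac{1}{5076} = \left(356 - \frac{3976}{1654015}\right) \frac{1}{5076} = \frac{588825364}{1654015} \cdot \frac{1}{5076} = \frac{147206341}{2098945035}$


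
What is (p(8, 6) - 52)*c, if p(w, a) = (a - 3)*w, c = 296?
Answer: -8288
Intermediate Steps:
p(w, a) = w*(-3 + a) (p(w, a) = (-3 + a)*w = w*(-3 + a))
(p(8, 6) - 52)*c = (8*(-3 + 6) - 52)*296 = (8*3 - 52)*296 = (24 - 52)*296 = -28*296 = -8288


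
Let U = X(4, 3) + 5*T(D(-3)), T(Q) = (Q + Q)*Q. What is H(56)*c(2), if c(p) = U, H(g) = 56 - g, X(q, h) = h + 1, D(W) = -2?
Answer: 0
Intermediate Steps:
X(q, h) = 1 + h
T(Q) = 2*Q² (T(Q) = (2*Q)*Q = 2*Q²)
U = 44 (U = (1 + 3) + 5*(2*(-2)²) = 4 + 5*(2*4) = 4 + 5*8 = 4 + 40 = 44)
c(p) = 44
H(56)*c(2) = (56 - 1*56)*44 = (56 - 56)*44 = 0*44 = 0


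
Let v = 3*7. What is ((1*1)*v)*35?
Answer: 735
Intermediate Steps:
v = 21
((1*1)*v)*35 = ((1*1)*21)*35 = (1*21)*35 = 21*35 = 735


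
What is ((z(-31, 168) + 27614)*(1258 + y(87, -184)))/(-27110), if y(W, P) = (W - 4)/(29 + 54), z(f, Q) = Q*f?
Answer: -14104577/13555 ≈ -1040.5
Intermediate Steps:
y(W, P) = -4/83 + W/83 (y(W, P) = (-4 + W)/83 = (-4 + W)*(1/83) = -4/83 + W/83)
((z(-31, 168) + 27614)*(1258 + y(87, -184)))/(-27110) = ((168*(-31) + 27614)*(1258 + (-4/83 + (1/83)*87)))/(-27110) = ((-5208 + 27614)*(1258 + (-4/83 + 87/83)))*(-1/27110) = (22406*(1258 + 1))*(-1/27110) = (22406*1259)*(-1/27110) = 28209154*(-1/27110) = -14104577/13555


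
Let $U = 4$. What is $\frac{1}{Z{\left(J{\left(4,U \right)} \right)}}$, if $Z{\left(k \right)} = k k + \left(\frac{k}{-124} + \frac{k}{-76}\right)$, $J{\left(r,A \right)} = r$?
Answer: $\frac{589}{9374} \approx 0.062833$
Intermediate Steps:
$Z{\left(k \right)} = k^{2} - \frac{25 k}{1178}$ ($Z{\left(k \right)} = k^{2} + \left(k \left(- \frac{1}{124}\right) + k \left(- \frac{1}{76}\right)\right) = k^{2} - \frac{25 k}{1178}$)
$\frac{1}{Z{\left(J{\left(4,U \right)} \right)}} = \frac{1}{\frac{1}{1178} \cdot 4 \left(-25 + 1178 \cdot 4\right)} = \frac{1}{\frac{1}{1178} \cdot 4 \left(-25 + 4712\right)} = \frac{1}{\frac{1}{1178} \cdot 4 \cdot 4687} = \frac{1}{\frac{9374}{589}} = \frac{589}{9374}$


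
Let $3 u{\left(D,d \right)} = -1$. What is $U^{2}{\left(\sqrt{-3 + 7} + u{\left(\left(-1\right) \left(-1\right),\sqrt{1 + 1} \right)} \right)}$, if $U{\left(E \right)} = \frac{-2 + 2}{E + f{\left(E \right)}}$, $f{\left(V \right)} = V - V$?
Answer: $0$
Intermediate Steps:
$f{\left(V \right)} = 0$
$u{\left(D,d \right)} = - \frac{1}{3}$ ($u{\left(D,d \right)} = \frac{1}{3} \left(-1\right) = - \frac{1}{3}$)
$U{\left(E \right)} = 0$ ($U{\left(E \right)} = \frac{-2 + 2}{E + 0} = \frac{0}{E} = 0$)
$U^{2}{\left(\sqrt{-3 + 7} + u{\left(\left(-1\right) \left(-1\right),\sqrt{1 + 1} \right)} \right)} = 0^{2} = 0$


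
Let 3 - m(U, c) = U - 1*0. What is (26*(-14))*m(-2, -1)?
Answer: -1820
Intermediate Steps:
m(U, c) = 3 - U (m(U, c) = 3 - (U - 1*0) = 3 - (U + 0) = 3 - U)
(26*(-14))*m(-2, -1) = (26*(-14))*(3 - 1*(-2)) = -364*(3 + 2) = -364*5 = -1820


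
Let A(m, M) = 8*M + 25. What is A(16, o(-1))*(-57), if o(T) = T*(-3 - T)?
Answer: -2337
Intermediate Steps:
A(m, M) = 25 + 8*M
A(16, o(-1))*(-57) = (25 + 8*(-1*(-1)*(3 - 1)))*(-57) = (25 + 8*(-1*(-1)*2))*(-57) = (25 + 8*2)*(-57) = (25 + 16)*(-57) = 41*(-57) = -2337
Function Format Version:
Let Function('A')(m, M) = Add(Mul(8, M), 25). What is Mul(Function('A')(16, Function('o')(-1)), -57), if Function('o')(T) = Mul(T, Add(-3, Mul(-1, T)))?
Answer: -2337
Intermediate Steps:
Function('A')(m, M) = Add(25, Mul(8, M))
Mul(Function('A')(16, Function('o')(-1)), -57) = Mul(Add(25, Mul(8, Mul(-1, -1, Add(3, -1)))), -57) = Mul(Add(25, Mul(8, Mul(-1, -1, 2))), -57) = Mul(Add(25, Mul(8, 2)), -57) = Mul(Add(25, 16), -57) = Mul(41, -57) = -2337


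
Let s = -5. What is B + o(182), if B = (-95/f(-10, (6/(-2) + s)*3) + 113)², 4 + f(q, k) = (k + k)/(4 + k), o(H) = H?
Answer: 1913289/64 ≈ 29895.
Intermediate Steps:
f(q, k) = -4 + 2*k/(4 + k) (f(q, k) = -4 + (k + k)/(4 + k) = -4 + (2*k)/(4 + k) = -4 + 2*k/(4 + k))
B = 1901641/64 (B = (-95*(4 + (6/(-2) - 5)*3)/(2*(-8 - (6/(-2) - 5)*3)) + 113)² = (-95*(4 + (6*(-½) - 5)*3)/(2*(-8 - (6*(-½) - 5)*3)) + 113)² = (-95*(4 + (-3 - 5)*3)/(2*(-8 - (-3 - 5)*3)) + 113)² = (-95*(4 - 8*3)/(2*(-8 - (-8)*3)) + 113)² = (-95*(4 - 24)/(2*(-8 - 1*(-24))) + 113)² = (-95*(-10/(-8 + 24)) + 113)² = (-95/(2*(-1/20)*16) + 113)² = (-95/(-8/5) + 113)² = (-95*(-5/8) + 113)² = (475/8 + 113)² = (1379/8)² = 1901641/64 ≈ 29713.)
B + o(182) = 1901641/64 + 182 = 1913289/64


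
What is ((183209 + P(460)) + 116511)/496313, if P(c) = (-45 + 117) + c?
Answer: 300252/496313 ≈ 0.60497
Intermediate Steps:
P(c) = 72 + c
((183209 + P(460)) + 116511)/496313 = ((183209 + (72 + 460)) + 116511)/496313 = ((183209 + 532) + 116511)*(1/496313) = (183741 + 116511)*(1/496313) = 300252*(1/496313) = 300252/496313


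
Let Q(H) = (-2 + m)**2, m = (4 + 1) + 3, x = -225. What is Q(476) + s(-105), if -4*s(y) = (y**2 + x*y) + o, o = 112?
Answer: -17309/2 ≈ -8654.5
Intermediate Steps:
s(y) = -28 - y**2/4 + 225*y/4 (s(y) = -((y**2 - 225*y) + 112)/4 = -(112 + y**2 - 225*y)/4 = -28 - y**2/4 + 225*y/4)
m = 8 (m = 5 + 3 = 8)
Q(H) = 36 (Q(H) = (-2 + 8)**2 = 6**2 = 36)
Q(476) + s(-105) = 36 + (-28 - 1/4*(-105)**2 + (225/4)*(-105)) = 36 + (-28 - 1/4*11025 - 23625/4) = 36 + (-28 - 11025/4 - 23625/4) = 36 - 17381/2 = -17309/2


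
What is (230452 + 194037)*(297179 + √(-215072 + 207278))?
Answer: 126149216531 + 1273467*I*√866 ≈ 1.2615e+11 + 3.7475e+7*I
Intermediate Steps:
(230452 + 194037)*(297179 + √(-215072 + 207278)) = 424489*(297179 + √(-7794)) = 424489*(297179 + 3*I*√866) = 126149216531 + 1273467*I*√866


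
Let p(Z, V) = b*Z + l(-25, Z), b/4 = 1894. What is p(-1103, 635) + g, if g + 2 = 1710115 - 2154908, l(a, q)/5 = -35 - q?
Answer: -8795783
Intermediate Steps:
l(a, q) = -175 - 5*q (l(a, q) = 5*(-35 - q) = -175 - 5*q)
g = -444795 (g = -2 + (1710115 - 2154908) = -2 - 444793 = -444795)
b = 7576 (b = 4*1894 = 7576)
p(Z, V) = -175 + 7571*Z (p(Z, V) = 7576*Z + (-175 - 5*Z) = -175 + 7571*Z)
p(-1103, 635) + g = (-175 + 7571*(-1103)) - 444795 = (-175 - 8350813) - 444795 = -8350988 - 444795 = -8795783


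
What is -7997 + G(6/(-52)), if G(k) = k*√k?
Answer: -7997 - 3*I*√78/676 ≈ -7997.0 - 0.039194*I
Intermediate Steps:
G(k) = k^(3/2)
-7997 + G(6/(-52)) = -7997 + (6/(-52))^(3/2) = -7997 + (6*(-1/52))^(3/2) = -7997 + (-3/26)^(3/2) = -7997 - 3*I*√78/676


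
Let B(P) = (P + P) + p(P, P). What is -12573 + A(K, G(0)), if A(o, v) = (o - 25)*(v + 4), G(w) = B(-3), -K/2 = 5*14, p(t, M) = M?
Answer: -11748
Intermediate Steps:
K = -140 (K = -10*14 = -2*70 = -140)
B(P) = 3*P (B(P) = (P + P) + P = 2*P + P = 3*P)
G(w) = -9 (G(w) = 3*(-3) = -9)
A(o, v) = (-25 + o)*(4 + v)
-12573 + A(K, G(0)) = -12573 + (-100 - 25*(-9) + 4*(-140) - 140*(-9)) = -12573 + (-100 + 225 - 560 + 1260) = -12573 + 825 = -11748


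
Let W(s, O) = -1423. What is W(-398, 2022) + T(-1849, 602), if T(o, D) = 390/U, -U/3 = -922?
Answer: -655938/461 ≈ -1422.9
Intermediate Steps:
U = 2766 (U = -3*(-922) = 2766)
T(o, D) = 65/461 (T(o, D) = 390/2766 = 390*(1/2766) = 65/461)
W(-398, 2022) + T(-1849, 602) = -1423 + 65/461 = -655938/461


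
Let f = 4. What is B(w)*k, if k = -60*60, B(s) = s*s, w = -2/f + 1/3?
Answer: -100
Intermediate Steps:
w = -1/6 (w = -2/4 + 1/3 = -2*1/4 + 1*(1/3) = -1/2 + 1/3 = -1/6 ≈ -0.16667)
B(s) = s**2
k = -3600
B(w)*k = (-1/6)**2*(-3600) = (1/36)*(-3600) = -100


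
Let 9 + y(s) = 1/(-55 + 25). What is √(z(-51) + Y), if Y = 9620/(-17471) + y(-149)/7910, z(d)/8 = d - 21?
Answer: I*√99099009266501062203/414586830 ≈ 24.012*I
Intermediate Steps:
z(d) = -168 + 8*d (z(d) = 8*(d - 21) = 8*(-21 + d) = -168 + 8*d)
y(s) = -271/30 (y(s) = -9 + 1/(-55 + 25) = -9 + 1/(-30) = -9 - 1/30 = -271/30)
Y = -2287560641/4145868300 (Y = 9620/(-17471) - 271/30/7910 = 9620*(-1/17471) - 271/30*1/7910 = -9620/17471 - 271/237300 = -2287560641/4145868300 ≈ -0.55177)
√(z(-51) + Y) = √((-168 + 8*(-51)) - 2287560641/4145868300) = √((-168 - 408) - 2287560641/4145868300) = √(-576 - 2287560641/4145868300) = √(-2390307701441/4145868300) = I*√99099009266501062203/414586830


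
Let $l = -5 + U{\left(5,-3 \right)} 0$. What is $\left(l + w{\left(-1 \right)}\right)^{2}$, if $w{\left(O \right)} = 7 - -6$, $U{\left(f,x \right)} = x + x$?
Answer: $64$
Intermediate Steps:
$U{\left(f,x \right)} = 2 x$
$w{\left(O \right)} = 13$ ($w{\left(O \right)} = 7 + 6 = 13$)
$l = -5$ ($l = -5 + 2 \left(-3\right) 0 = -5 - 0 = -5 + 0 = -5$)
$\left(l + w{\left(-1 \right)}\right)^{2} = \left(-5 + 13\right)^{2} = 8^{2} = 64$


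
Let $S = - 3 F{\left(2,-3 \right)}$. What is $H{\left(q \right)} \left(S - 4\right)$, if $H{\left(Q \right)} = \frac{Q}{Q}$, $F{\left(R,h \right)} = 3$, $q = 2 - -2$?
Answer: $-13$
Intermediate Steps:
$q = 4$ ($q = 2 + 2 = 4$)
$H{\left(Q \right)} = 1$
$S = -9$ ($S = \left(-3\right) 3 = -9$)
$H{\left(q \right)} \left(S - 4\right) = 1 \left(-9 - 4\right) = 1 \left(-13\right) = -13$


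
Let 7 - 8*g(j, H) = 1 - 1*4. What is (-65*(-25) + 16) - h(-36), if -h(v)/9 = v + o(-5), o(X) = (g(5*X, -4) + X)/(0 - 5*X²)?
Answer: 131727/100 ≈ 1317.3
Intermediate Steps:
g(j, H) = 5/4 (g(j, H) = 7/8 - (1 - 1*4)/8 = 7/8 - (1 - 4)/8 = 7/8 - ⅛*(-3) = 7/8 + 3/8 = 5/4)
o(X) = -(5/4 + X)/(5*X²) (o(X) = (5/4 + X)/(0 - 5*X²) = (5/4 + X)/((-5*X²)) = (5/4 + X)*(-1/(5*X²)) = -(5/4 + X)/(5*X²))
h(v) = -27/100 - 9*v (h(v) = -9*(v + (1/20)*(-5 - 4*(-5))/(-5)²) = -9*(v + (1/20)*(1/25)*(-5 + 20)) = -9*(v + (1/20)*(1/25)*15) = -9*(v + 3/100) = -9*(3/100 + v) = -27/100 - 9*v)
(-65*(-25) + 16) - h(-36) = (-65*(-25) + 16) - (-27/100 - 9*(-36)) = (1625 + 16) - (-27/100 + 324) = 1641 - 1*32373/100 = 1641 - 32373/100 = 131727/100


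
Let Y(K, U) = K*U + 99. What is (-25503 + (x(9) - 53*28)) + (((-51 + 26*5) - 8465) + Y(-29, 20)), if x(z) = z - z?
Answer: -35854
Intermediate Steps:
x(z) = 0
Y(K, U) = 99 + K*U
(-25503 + (x(9) - 53*28)) + (((-51 + 26*5) - 8465) + Y(-29, 20)) = (-25503 + (0 - 53*28)) + (((-51 + 26*5) - 8465) + (99 - 29*20)) = (-25503 + (0 - 1484)) + (((-51 + 130) - 8465) + (99 - 580)) = (-25503 - 1484) + ((79 - 8465) - 481) = -26987 + (-8386 - 481) = -26987 - 8867 = -35854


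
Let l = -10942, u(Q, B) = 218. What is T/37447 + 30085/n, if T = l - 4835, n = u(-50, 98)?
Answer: 1123153609/8163446 ≈ 137.58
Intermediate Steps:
n = 218
T = -15777 (T = -10942 - 4835 = -15777)
T/37447 + 30085/n = -15777/37447 + 30085/218 = 1123153609/8163446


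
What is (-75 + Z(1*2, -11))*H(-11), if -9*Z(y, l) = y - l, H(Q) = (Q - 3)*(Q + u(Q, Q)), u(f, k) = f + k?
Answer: -105952/3 ≈ -35317.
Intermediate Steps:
H(Q) = 3*Q*(-3 + Q) (H(Q) = (Q - 3)*(Q + (Q + Q)) = (-3 + Q)*(Q + 2*Q) = (-3 + Q)*(3*Q) = 3*Q*(-3 + Q))
Z(y, l) = -y/9 + l/9 (Z(y, l) = -(y - l)/9 = -y/9 + l/9)
(-75 + Z(1*2, -11))*H(-11) = (-75 + (-2/9 + (1/9)*(-11)))*(3*(-11)*(-3 - 11)) = (-75 + (-1/9*2 - 11/9))*(3*(-11)*(-14)) = (-75 + (-2/9 - 11/9))*462 = (-75 - 13/9)*462 = -688/9*462 = -105952/3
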